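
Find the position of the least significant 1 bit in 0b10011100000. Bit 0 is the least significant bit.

0b10011100000 = 10011100000
Trailing zeros: 5, so the lowest set bit is bit 5 (value 32).

5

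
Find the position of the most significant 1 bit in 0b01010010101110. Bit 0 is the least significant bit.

0b01010010101110 = 1010010101110
The topmost 1 is at position 12 (since 2^12 = 4096 ≤ 5294 < 8192).

12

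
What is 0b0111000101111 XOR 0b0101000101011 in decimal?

1028

a = 111000101111
b = 101000101011
XOR → 010000000100 = 1028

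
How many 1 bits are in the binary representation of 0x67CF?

0x67CF = 110011111001111
Count the 1s: 1 + 1 + 1 + 1 + 1 + 1 + 1 + 1 + 1 + 1 + 1 = 11

11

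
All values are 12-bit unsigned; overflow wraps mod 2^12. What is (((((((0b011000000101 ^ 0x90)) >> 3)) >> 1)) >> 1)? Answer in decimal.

52

0b011000000101 = 011000000101
0x90 = 000010010000
→ ^ → 011010010101 = 1685
→ >> 3 → 000011010010 = 210
→ >> 1 → 000001101001 = 105
→ >> 1 → 000000110100 = 52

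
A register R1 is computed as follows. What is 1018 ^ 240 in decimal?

778

1018 = 1111111010
240 = 0011110000
XOR → 1100001010 = 778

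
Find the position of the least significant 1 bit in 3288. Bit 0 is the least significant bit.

3288 = 110011011000
Trailing zeros: 3, so the lowest set bit is bit 3 (value 8).

3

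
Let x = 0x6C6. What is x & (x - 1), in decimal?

x = 11011000110 = 1734
x - 1 = 11011000101
AND   = 11011000100 = 1732
(x & (x - 1) clears the lowest set bit of x.)

1732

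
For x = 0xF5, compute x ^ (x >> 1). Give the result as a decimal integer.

x = 11110101 = 245
x>>1 = 01111010
XOR  = 10001111 = 143
(x ^ (x >> 1) gives the standard binary-reflected Gray code of x.)

143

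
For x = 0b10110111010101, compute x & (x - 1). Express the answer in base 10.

11732

x = 10110111010101 = 11733
x - 1 = 10110111010100
AND   = 10110111010100 = 11732
(x & (x - 1) clears the lowest set bit of x.)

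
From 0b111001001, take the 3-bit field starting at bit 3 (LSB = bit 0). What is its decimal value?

v = 111001001
Shift right by 3: 111001
Mask low 3 bits: 001 = 1

1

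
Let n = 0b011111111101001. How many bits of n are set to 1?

n = 11111111101001
Count the 1s: 1 + 1 + 1 + 1 + 1 + 1 + 1 + 1 + 1 + 1 + 1 = 11

11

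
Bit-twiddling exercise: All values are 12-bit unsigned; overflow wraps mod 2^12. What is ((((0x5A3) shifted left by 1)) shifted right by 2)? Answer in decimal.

721

0x5A3 = 010110100011
→ shifted left by 1 (mod 2^12) → 101101000110 = 2886
→ shifted right by 2 → 001011010001 = 721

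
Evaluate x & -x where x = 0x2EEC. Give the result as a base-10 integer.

4

x = 10111011101100 = 12012
-x (two's complement) = …01000100010100
AND   = 00000000000100 = 4
(x & -x isolates the lowest set bit of x.)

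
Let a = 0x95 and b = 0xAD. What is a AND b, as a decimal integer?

133

0x95 = 10010101
0xAD = 10101101
AND → 10000101 = 133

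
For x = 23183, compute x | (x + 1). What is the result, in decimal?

23199

x = 101101010001111 = 23183
x + 1 = 101101010010000
OR    = 101101010011111 = 23199
(x | (x + 1) sets the lowest cleared bit.)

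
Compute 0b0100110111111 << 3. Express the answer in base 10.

19960

x = 000100110111111
shift left by 3 → 100110111111000 = 19960
(equivalently, 2495 × 2^3 = 2495 × 8)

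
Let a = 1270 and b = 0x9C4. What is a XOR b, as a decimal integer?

1270 = 010011110110
0x9C4 = 100111000100
XOR → 110100110010 = 3378

3378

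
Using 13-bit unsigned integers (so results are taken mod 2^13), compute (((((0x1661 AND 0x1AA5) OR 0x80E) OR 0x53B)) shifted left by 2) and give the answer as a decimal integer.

7420

0x1661 = 1011001100001
0x1AA5 = 1101010100101
→ AND → 1001000100001 = 4641
0x80E = 0100000001110
→ OR → 1101000101111 = 6703
0x53B = 0010100111011
→ OR → 1111100111111 = 7999
→ shifted left by 2 (mod 2^13) → 1110011111100 = 7420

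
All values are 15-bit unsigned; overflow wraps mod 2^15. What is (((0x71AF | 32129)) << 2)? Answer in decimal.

0x71AF = 111000110101111
32129 = 111110110000001
→ | → 111110110101111 = 32175
→ << 2 (mod 2^15) → 111011010111100 = 30396

30396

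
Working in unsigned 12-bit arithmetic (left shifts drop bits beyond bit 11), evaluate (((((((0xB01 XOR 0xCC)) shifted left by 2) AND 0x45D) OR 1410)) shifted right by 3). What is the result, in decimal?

0xB01 = 101100000001
0xCC = 000011001100
→ XOR → 101111001101 = 3021
→ shifted left by 2 (mod 2^12) → 111100110100 = 3892
0x45D = 010001011101
→ AND → 010000010100 = 1044
1410 = 010110000010
→ OR → 010110010110 = 1430
→ shifted right by 3 → 000010110010 = 178

178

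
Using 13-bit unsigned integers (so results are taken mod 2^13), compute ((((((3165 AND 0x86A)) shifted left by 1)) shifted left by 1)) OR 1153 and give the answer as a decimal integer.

3165 = 0110001011101
0x86A = 0100001101010
→ AND → 0100001001000 = 2120
→ shifted left by 1 (mod 2^13) → 1000010010000 = 4240
→ shifted left by 1 (mod 2^13) → 0000100100000 = 288
1153 = 0010010000001
→ OR → 0010110100001 = 1441

1441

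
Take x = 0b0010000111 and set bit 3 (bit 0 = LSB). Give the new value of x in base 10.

143

x = 0010000111
bit 3 is currently 0; set it via x | (1 << 3) = x | 8
→ 0010001111 = 143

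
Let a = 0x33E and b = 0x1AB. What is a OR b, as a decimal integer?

959

0x33E = 1100111110
0x1AB = 0110101011
 OR → 1110111111 = 959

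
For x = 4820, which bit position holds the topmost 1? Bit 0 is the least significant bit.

12

4820 = 1001011010100
The topmost 1 is at position 12 (since 2^12 = 4096 ≤ 4820 < 8192).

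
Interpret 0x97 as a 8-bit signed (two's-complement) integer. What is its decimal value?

pattern = 10010111 (MSB is 1 ⇒ negative)
Invert: 01101000, add 1 → 01101001 = 105, so the value is -105.
(Equivalently: 151 - 2^8 = 151 - 256 = -105.)

-105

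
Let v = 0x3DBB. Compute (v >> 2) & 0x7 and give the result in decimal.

6

v = 011110110111011
Shift right by 2: 0111101101110
Mask low 3 bits: 110 = 6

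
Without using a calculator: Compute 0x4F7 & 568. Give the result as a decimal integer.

0x4F7 = 10011110111
568 = 01000111000
AND → 00000110000 = 48

48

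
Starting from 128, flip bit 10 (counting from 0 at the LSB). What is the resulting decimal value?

1152

x = 00010000000
bit 10 is currently 0; toggle it via x ^ (1 << 10) = x ^ 1024
→ 10010000000 = 1152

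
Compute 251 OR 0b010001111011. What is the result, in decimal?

1275

251 = 00011111011
b = 10001111011
 OR → 10011111011 = 1275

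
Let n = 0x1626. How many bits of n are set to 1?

6

0x1626 = 1011000100110
Count the 1s: 1 + 1 + 1 + 1 + 1 + 1 = 6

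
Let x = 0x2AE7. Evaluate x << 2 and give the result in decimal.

43932

0x2AE7 = 0010101011100111
shift left by 2 → 1010101110011100 = 43932
(equivalently, 10983 × 2^2 = 10983 × 4)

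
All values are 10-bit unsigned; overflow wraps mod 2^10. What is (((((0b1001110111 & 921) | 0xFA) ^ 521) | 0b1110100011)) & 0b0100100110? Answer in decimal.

290

0b1001110111 = 1001110111
921 = 1110011001
→ & → 1000010001 = 529
0xFA = 0011111010
→ | → 1011111011 = 763
521 = 1000001001
→ ^ → 0011110010 = 242
0b1110100011 = 1110100011
→ | → 1111110011 = 1011
0b0100100110 = 0100100110
→ & → 0100100010 = 290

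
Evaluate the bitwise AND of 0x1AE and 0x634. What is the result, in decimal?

0x1AE = 00110101110
0x634 = 11000110100
AND → 00000100100 = 36

36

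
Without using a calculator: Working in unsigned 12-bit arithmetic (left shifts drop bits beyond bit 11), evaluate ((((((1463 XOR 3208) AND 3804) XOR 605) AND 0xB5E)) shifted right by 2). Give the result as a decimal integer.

1463 = 010110110111
3208 = 110010001000
→ XOR → 100100111111 = 2367
3804 = 111011011100
→ AND → 100000011100 = 2076
605 = 001001011101
→ XOR → 101001000001 = 2625
0xB5E = 101101011110
→ AND → 101001000000 = 2624
→ shifted right by 2 → 001010010000 = 656

656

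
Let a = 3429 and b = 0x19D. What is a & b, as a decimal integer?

261

3429 = 110101100101
0x19D = 000110011101
AND → 000100000101 = 261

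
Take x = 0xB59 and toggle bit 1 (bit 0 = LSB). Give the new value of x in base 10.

2907

x = 000101101011001
bit 1 is currently 0; toggle it via x ^ (1 << 1) = x ^ 2
→ 000101101011011 = 2907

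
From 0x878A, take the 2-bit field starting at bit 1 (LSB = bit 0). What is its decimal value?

1

v = 1000011110001010
Shift right by 1: 100001111000101
Mask low 2 bits: 01 = 1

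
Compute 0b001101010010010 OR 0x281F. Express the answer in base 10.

15007

a = 01101010010010
0x281F = 10100000011111
 OR → 11101010011111 = 15007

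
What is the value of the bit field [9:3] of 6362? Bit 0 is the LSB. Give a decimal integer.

v = 001100011011010
Shift right by 3: 001100011011
Mask low 7 bits: 0011011 = 27

27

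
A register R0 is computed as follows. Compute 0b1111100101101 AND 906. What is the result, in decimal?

a = 1111100101101
906 = 0001110001010
AND → 0001100001000 = 776

776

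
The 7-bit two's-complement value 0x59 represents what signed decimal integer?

-39

pattern = 1011001 (MSB is 1 ⇒ negative)
Invert: 0100110, add 1 → 0100111 = 39, so the value is -39.
(Equivalently: 89 - 2^7 = 89 - 128 = -39.)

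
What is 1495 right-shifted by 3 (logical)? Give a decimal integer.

1495 = 10111010111
shift right by 3 → 00010111010 = 186
(equivalently, floor(1495 / 8))

186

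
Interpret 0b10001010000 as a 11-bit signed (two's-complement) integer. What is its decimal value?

pattern = 10001010000 (MSB is 1 ⇒ negative)
Invert: 01110101111, add 1 → 01110110000 = 944, so the value is -944.
(Equivalently: 1104 - 2^11 = 1104 - 2048 = -944.)

-944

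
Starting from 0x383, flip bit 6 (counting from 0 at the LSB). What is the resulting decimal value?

963

x = 1110000011
bit 6 is currently 0; toggle it via x ^ (1 << 6) = x ^ 64
→ 1111000011 = 963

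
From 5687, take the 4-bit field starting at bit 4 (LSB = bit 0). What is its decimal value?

3

v = 01011000110111
Shift right by 4: 0101100011
Mask low 4 bits: 0011 = 3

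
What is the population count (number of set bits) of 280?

3

280 = 100011000
Count the 1s: 1 + 1 + 1 = 3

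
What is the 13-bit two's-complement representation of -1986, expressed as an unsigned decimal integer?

1986 in 13 bits: 0011111000010
Invert: 1100000111101
Add 1:  1100000111110 = 6206
(Check: 2^13 - 1986 = 8192 - 1986 = 6206.)

6206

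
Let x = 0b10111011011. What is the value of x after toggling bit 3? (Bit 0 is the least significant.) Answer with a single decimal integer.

x = 10111011011
bit 3 is currently 1; toggle it via x ^ (1 << 3) = x ^ 8
→ 10111010011 = 1491

1491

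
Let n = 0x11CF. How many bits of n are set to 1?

0x11CF = 1000111001111
Count the 1s: 1 + 1 + 1 + 1 + 1 + 1 + 1 + 1 = 8

8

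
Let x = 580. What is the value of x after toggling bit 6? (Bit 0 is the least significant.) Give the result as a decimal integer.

x = 1001000100
bit 6 is currently 1; toggle it via x ^ (1 << 6) = x ^ 64
→ 1000000100 = 516

516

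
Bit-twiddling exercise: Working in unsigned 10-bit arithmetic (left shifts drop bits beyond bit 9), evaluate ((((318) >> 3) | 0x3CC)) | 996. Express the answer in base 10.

318 = 0100111110
→ >> 3 → 0000100111 = 39
0x3CC = 1111001100
→ | → 1111101111 = 1007
996 = 1111100100
→ | → 1111101111 = 1007

1007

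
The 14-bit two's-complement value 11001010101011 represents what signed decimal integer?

-3413

pattern = 11001010101011 (MSB is 1 ⇒ negative)
Invert: 00110101010100, add 1 → 00110101010101 = 3413, so the value is -3413.
(Equivalently: 12971 - 2^14 = 12971 - 16384 = -3413.)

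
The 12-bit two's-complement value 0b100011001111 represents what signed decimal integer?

-1841

pattern = 100011001111 (MSB is 1 ⇒ negative)
Invert: 011100110000, add 1 → 011100110001 = 1841, so the value is -1841.
(Equivalently: 2255 - 2^12 = 2255 - 4096 = -1841.)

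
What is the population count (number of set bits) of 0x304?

0x304 = 1100000100
Count the 1s: 1 + 1 + 1 = 3

3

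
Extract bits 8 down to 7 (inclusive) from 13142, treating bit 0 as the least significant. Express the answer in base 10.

2

v = 011001101010110
Shift right by 7: 01100110
Mask low 2 bits: 10 = 2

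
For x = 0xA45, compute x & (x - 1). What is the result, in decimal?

x = 101001000101 = 2629
x - 1 = 101001000100
AND   = 101001000100 = 2628
(x & (x - 1) clears the lowest set bit of x.)

2628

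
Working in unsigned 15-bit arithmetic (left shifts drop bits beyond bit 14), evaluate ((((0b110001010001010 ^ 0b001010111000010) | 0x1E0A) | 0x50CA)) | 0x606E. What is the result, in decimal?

32750

0b110001010001010 = 110001010001010
0b001010111000010 = 001010111000010
→ ^ → 111011101001000 = 30536
0x1E0A = 001111000001010
→ | → 111111101001010 = 32586
0x50CA = 101000011001010
→ | → 111111111001010 = 32714
0x606E = 110000001101110
→ | → 111111111101110 = 32750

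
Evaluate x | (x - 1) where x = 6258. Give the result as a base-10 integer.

x = 1100001110010 = 6258
x - 1 = 1100001110001
OR    = 1100001110011 = 6259
(x | (x - 1) sets all bits below the lowest set bit.)

6259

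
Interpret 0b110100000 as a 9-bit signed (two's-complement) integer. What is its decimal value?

-96

pattern = 110100000 (MSB is 1 ⇒ negative)
Invert: 001011111, add 1 → 001100000 = 96, so the value is -96.
(Equivalently: 416 - 2^9 = 416 - 512 = -96.)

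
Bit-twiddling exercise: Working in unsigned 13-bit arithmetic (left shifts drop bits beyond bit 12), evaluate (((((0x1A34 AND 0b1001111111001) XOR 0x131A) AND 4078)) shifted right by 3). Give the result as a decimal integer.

37

0x1A34 = 1101000110100
0b1001111111001 = 1001111111001
→ AND → 1001000110000 = 4656
0x131A = 1001100011010
→ XOR → 0000100101010 = 298
4078 = 0111111101110
→ AND → 0000100101010 = 298
→ shifted right by 3 → 0000000100101 = 37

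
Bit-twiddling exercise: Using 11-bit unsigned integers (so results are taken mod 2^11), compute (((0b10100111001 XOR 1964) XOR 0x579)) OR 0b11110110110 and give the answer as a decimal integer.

0b10100111001 = 10100111001
1964 = 11110101100
→ XOR → 01010010101 = 661
0x579 = 10101111001
→ XOR → 11111101100 = 2028
0b11110110110 = 11110110110
→ OR → 11111111110 = 2046

2046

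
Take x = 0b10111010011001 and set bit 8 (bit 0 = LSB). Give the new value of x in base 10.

12185

x = 10111010011001
bit 8 is currently 0; set it via x | (1 << 8) = x | 256
→ 10111110011001 = 12185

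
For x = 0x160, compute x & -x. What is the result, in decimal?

32

x = 101100000 = 352
-x (two's complement) = …010100000
AND   = 000100000 = 32
(x & -x isolates the lowest set bit of x.)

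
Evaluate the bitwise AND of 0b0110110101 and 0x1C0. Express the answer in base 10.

a = 110110101
0x1C0 = 111000000
AND → 110000000 = 384

384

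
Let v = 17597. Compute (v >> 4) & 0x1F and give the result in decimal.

11

v = 100010010111101
Shift right by 4: 10001001011
Mask low 5 bits: 01011 = 11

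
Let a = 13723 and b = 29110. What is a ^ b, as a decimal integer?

13723 = 011010110011011
29110 = 111000110110110
XOR → 100010000101101 = 17453

17453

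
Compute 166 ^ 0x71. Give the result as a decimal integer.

215

166 = 10100110
0x71 = 01110001
XOR → 11010111 = 215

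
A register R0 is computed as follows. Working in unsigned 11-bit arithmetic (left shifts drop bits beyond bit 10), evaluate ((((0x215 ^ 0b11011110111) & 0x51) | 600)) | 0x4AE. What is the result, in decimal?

0x215 = 01000010101
0b11011110111 = 11011110111
→ ^ → 10011100010 = 1250
0x51 = 00001010001
→ & → 00001000000 = 64
600 = 01001011000
→ | → 01001011000 = 600
0x4AE = 10010101110
→ | → 11011111110 = 1790

1790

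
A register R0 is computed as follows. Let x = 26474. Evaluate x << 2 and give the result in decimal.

26474 = 00110011101101010
shift left by 2 → 11001110110101000 = 105896
(equivalently, 26474 × 2^2 = 26474 × 4)

105896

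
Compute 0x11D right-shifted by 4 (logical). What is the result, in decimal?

17

0x11D = 100011101
shift right by 4 → 000010001 = 17
(equivalently, floor(285 / 16))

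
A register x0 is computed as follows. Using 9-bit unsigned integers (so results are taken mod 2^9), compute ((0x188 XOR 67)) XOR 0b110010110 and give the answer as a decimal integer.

93

0x188 = 110001000
67 = 001000011
→ XOR → 111001011 = 459
0b110010110 = 110010110
→ XOR → 001011101 = 93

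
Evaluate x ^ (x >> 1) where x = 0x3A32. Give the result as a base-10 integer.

x = 11101000110010 = 14898
x>>1 = 01110100011001
XOR  = 10011100101011 = 10027
(x ^ (x >> 1) gives the standard binary-reflected Gray code of x.)

10027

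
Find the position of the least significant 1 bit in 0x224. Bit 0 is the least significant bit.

0x224 = 1000100100
Trailing zeros: 2, so the lowest set bit is bit 2 (value 4).

2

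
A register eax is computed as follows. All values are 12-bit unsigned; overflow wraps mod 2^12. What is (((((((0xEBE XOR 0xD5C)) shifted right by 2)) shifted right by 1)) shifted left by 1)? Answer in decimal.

248

0xEBE = 111010111110
0xD5C = 110101011100
→ XOR → 001111100010 = 994
→ shifted right by 2 → 000011111000 = 248
→ shifted right by 1 → 000001111100 = 124
→ shifted left by 1 (mod 2^12) → 000011111000 = 248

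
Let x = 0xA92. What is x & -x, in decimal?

2

x = 101010010010 = 2706
-x (two's complement) = …010101101110
AND   = 000000000010 = 2
(x & -x isolates the lowest set bit of x.)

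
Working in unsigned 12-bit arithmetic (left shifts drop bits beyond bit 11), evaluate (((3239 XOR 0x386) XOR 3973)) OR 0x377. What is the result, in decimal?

1015

3239 = 110010100111
0x386 = 001110000110
→ XOR → 111100100001 = 3873
3973 = 111110000101
→ XOR → 000010100100 = 164
0x377 = 001101110111
→ OR → 001111110111 = 1015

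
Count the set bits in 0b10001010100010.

n = 10001010100010
Count the 1s: 1 + 1 + 1 + 1 + 1 = 5

5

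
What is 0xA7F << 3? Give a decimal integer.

0xA7F = 000101001111111
shift left by 3 → 101001111111000 = 21496
(equivalently, 2687 × 2^3 = 2687 × 8)

21496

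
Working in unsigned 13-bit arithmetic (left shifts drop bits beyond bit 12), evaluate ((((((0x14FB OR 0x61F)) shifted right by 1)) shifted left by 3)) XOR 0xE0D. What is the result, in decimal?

0x14FB = 1010011111011
0x61F = 0011000011111
→ OR → 1011011111111 = 5887
→ shifted right by 1 → 0101101111111 = 2943
→ shifted left by 3 (mod 2^13) → 1101111111000 = 7160
0xE0D = 0111000001101
→ XOR → 1010111110101 = 5621

5621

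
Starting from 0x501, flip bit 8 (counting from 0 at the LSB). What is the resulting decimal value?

1025

x = 010100000001
bit 8 is currently 1; toggle it via x ^ (1 << 8) = x ^ 256
→ 010000000001 = 1025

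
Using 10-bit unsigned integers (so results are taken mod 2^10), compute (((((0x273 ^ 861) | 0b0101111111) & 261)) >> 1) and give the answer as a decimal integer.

0x273 = 1001110011
861 = 1101011101
→ ^ → 0100101110 = 302
0b0101111111 = 0101111111
→ | → 0101111111 = 383
261 = 0100000101
→ & → 0100000101 = 261
→ >> 1 → 0010000010 = 130

130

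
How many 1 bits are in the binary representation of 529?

529 = 1000010001
Count the 1s: 1 + 1 + 1 = 3

3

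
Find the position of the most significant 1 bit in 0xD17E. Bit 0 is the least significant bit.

0xD17E = 1101000101111110
The topmost 1 is at position 15 (since 2^15 = 32768 ≤ 53630 < 65536).

15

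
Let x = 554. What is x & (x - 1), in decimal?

552

x = 1000101010 = 554
x - 1 = 1000101001
AND   = 1000101000 = 552
(x & (x - 1) clears the lowest set bit of x.)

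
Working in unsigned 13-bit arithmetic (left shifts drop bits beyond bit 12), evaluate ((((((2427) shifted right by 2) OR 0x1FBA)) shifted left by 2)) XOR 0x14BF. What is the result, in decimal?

2887

2427 = 0100101111011
→ shifted right by 2 → 0001001011110 = 606
0x1FBA = 1111110111010
→ OR → 1111111111110 = 8190
→ shifted left by 2 (mod 2^13) → 1111111111000 = 8184
0x14BF = 1010010111111
→ XOR → 0101101000111 = 2887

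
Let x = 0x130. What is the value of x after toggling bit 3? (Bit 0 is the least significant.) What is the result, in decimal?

x = 00000100110000
bit 3 is currently 0; toggle it via x ^ (1 << 3) = x ^ 8
→ 00000100111000 = 312

312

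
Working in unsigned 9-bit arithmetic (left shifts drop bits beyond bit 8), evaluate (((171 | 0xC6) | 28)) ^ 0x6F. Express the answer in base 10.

144

171 = 010101011
0xC6 = 011000110
→ | → 011101111 = 239
28 = 000011100
→ | → 011111111 = 255
0x6F = 001101111
→ ^ → 010010000 = 144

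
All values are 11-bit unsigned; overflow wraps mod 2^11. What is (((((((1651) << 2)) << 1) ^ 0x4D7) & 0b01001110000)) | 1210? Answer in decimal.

1651 = 11001110011
→ << 2 (mod 2^11) → 00111001100 = 460
→ << 1 (mod 2^11) → 01110011000 = 920
0x4D7 = 10011010111
→ ^ → 11101001111 = 1871
0b01001110000 = 01001110000
→ & → 01001000000 = 576
1210 = 10010111010
→ | → 11011111010 = 1786

1786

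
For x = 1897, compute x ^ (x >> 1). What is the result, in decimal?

1245

x = 11101101001 = 1897
x>>1 = 01110110100
XOR  = 10011011101 = 1245
(x ^ (x >> 1) gives the standard binary-reflected Gray code of x.)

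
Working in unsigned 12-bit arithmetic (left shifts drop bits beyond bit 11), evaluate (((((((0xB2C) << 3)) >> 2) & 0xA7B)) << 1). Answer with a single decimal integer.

1200

0xB2C = 101100101100
→ << 3 (mod 2^12) → 100101100000 = 2400
→ >> 2 → 001001011000 = 600
0xA7B = 101001111011
→ & → 001001011000 = 600
→ << 1 (mod 2^12) → 010010110000 = 1200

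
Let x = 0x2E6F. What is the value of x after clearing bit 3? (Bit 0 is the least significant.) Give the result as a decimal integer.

11879

x = 10111001101111
bit 3 is currently 1; clear it via x & ~(1 << 3) = x & ~8
→ 10111001100111 = 11879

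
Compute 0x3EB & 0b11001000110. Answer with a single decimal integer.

578

0x3EB = 01111101011
b = 11001000110
AND → 01001000010 = 578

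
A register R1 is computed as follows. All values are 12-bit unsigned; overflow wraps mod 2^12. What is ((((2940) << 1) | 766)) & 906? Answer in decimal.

650

2940 = 101101111100
→ << 1 (mod 2^12) → 011011111000 = 1784
766 = 001011111110
→ | → 011011111110 = 1790
906 = 001110001010
→ & → 001010001010 = 650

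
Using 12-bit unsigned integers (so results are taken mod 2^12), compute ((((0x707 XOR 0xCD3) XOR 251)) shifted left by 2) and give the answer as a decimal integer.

0x707 = 011100000111
0xCD3 = 110011010011
→ XOR → 101111010100 = 3028
251 = 000011111011
→ XOR → 101100101111 = 2863
→ shifted left by 2 (mod 2^12) → 110010111100 = 3260

3260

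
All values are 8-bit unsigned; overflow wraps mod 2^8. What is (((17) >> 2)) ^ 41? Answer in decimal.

17 = 00010001
→ >> 2 → 00000100 = 4
41 = 00101001
→ ^ → 00101101 = 45

45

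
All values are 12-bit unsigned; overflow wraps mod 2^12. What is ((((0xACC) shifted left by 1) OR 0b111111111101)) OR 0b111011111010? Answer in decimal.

0xACC = 101011001100
→ shifted left by 1 (mod 2^12) → 010110011000 = 1432
0b111111111101 = 111111111101
→ OR → 111111111101 = 4093
0b111011111010 = 111011111010
→ OR → 111111111111 = 4095

4095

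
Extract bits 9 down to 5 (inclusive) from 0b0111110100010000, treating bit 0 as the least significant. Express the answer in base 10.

8

v = 0111110100010000
Shift right by 5: 01111101000
Mask low 5 bits: 01000 = 8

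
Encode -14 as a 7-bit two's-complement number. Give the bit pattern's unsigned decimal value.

114

14 in 7 bits: 0001110
Invert: 1110001
Add 1:  1110010 = 114
(Check: 2^7 - 14 = 128 - 14 = 114.)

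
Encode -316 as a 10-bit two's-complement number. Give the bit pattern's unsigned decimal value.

316 in 10 bits: 0100111100
Invert: 1011000011
Add 1:  1011000100 = 708
(Check: 2^10 - 316 = 1024 - 316 = 708.)

708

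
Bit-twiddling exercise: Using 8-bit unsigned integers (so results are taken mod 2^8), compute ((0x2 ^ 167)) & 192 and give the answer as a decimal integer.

0x2 = 00000010
167 = 10100111
→ ^ → 10100101 = 165
192 = 11000000
→ & → 10000000 = 128

128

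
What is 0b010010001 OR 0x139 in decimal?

a = 010010001
0x139 = 100111001
 OR → 110111001 = 441

441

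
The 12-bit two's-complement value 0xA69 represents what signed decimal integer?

-1431

pattern = 101001101001 (MSB is 1 ⇒ negative)
Invert: 010110010110, add 1 → 010110010111 = 1431, so the value is -1431.
(Equivalently: 2665 - 2^12 = 2665 - 4096 = -1431.)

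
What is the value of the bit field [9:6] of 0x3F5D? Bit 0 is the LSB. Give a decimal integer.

13

v = 11111101011101
Shift right by 6: 11111101
Mask low 4 bits: 1101 = 13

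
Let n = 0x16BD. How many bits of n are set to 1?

9

0x16BD = 1011010111101
Count the 1s: 1 + 1 + 1 + 1 + 1 + 1 + 1 + 1 + 1 = 9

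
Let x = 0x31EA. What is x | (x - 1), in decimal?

x = 11000111101010 = 12778
x - 1 = 11000111101001
OR    = 11000111101011 = 12779
(x | (x - 1) sets all bits below the lowest set bit.)

12779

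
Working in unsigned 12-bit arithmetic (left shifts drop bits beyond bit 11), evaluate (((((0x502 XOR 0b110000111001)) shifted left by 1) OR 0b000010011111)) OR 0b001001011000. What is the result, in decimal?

0x502 = 010100000010
0b110000111001 = 110000111001
→ XOR → 100100111011 = 2363
→ shifted left by 1 (mod 2^12) → 001001110110 = 630
0b000010011111 = 000010011111
→ OR → 001011111111 = 767
0b001001011000 = 001001011000
→ OR → 001011111111 = 767

767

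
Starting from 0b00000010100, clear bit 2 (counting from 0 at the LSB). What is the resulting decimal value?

x = 00000010100
bit 2 is currently 1; clear it via x & ~(1 << 2) = x & ~4
→ 00000010000 = 16

16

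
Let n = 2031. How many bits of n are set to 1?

2031 = 11111101111
Count the 1s: 1 + 1 + 1 + 1 + 1 + 1 + 1 + 1 + 1 + 1 = 10

10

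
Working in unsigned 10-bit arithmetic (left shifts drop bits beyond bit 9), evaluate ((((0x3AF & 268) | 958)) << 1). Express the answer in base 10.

892

0x3AF = 1110101111
268 = 0100001100
→ & → 0100001100 = 268
958 = 1110111110
→ | → 1110111110 = 958
→ << 1 (mod 2^10) → 1101111100 = 892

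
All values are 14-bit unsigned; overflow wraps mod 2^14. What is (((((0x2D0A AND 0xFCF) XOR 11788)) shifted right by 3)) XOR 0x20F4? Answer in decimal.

9364

0x2D0A = 10110100001010
0xFCF = 00111111001111
→ AND → 00110100001010 = 3338
11788 = 10111000001100
→ XOR → 10001100000110 = 8966
→ shifted right by 3 → 00010001100000 = 1120
0x20F4 = 10000011110100
→ XOR → 10010010010100 = 9364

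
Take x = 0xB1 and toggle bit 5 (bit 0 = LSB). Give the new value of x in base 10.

x = 0010110001
bit 5 is currently 1; toggle it via x ^ (1 << 5) = x ^ 32
→ 0010010001 = 145

145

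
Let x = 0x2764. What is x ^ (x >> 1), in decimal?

13526

x = 10011101100100 = 10084
x>>1 = 01001110110010
XOR  = 11010011010110 = 13526
(x ^ (x >> 1) gives the standard binary-reflected Gray code of x.)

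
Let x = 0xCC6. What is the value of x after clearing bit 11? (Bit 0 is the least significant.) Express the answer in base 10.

x = 00110011000110
bit 11 is currently 1; clear it via x & ~(1 << 11) = x & ~2048
→ 00010011000110 = 1222

1222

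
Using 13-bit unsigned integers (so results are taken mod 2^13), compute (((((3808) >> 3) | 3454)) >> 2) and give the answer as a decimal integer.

3808 = 0111011100000
→ >> 3 → 0000111011100 = 476
3454 = 0110101111110
→ | → 0110111111110 = 3582
→ >> 2 → 0001101111111 = 895

895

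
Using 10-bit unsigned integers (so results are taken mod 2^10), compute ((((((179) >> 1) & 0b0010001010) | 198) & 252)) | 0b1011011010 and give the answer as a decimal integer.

734

179 = 0010110011
→ >> 1 → 0001011001 = 89
0b0010001010 = 0010001010
→ & → 0000001000 = 8
198 = 0011000110
→ | → 0011001110 = 206
252 = 0011111100
→ & → 0011001100 = 204
0b1011011010 = 1011011010
→ | → 1011011110 = 734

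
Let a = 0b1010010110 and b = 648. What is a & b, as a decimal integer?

640

a = 1010010110
648 = 1010001000
AND → 1010000000 = 640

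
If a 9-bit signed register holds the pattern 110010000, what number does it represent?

pattern = 110010000 (MSB is 1 ⇒ negative)
Invert: 001101111, add 1 → 001110000 = 112, so the value is -112.
(Equivalently: 400 - 2^9 = 400 - 512 = -112.)

-112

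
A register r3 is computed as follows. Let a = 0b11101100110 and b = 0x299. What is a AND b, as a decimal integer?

a = 11101100110
0x299 = 01010011001
AND → 01000000000 = 512

512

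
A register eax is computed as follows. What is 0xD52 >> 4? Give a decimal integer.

0xD52 = 110101010010
shift right by 4 → 000011010101 = 213
(equivalently, floor(3410 / 16))

213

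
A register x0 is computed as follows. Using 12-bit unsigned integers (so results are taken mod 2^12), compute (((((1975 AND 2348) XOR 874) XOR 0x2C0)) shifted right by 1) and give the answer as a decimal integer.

71

1975 = 011110110111
2348 = 100100101100
→ AND → 000100100100 = 292
874 = 001101101010
→ XOR → 001001001110 = 590
0x2C0 = 001011000000
→ XOR → 000010001110 = 142
→ shifted right by 1 → 000001000111 = 71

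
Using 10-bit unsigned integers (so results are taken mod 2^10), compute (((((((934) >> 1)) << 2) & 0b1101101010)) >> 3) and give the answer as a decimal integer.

934 = 1110100110
→ >> 1 → 0111010011 = 467
→ << 2 (mod 2^10) → 1101001100 = 844
0b1101101010 = 1101101010
→ & → 1101001000 = 840
→ >> 3 → 0001101001 = 105

105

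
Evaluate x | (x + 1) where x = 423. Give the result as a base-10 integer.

x = 110100111 = 423
x + 1 = 110101000
OR    = 110101111 = 431
(x | (x + 1) sets the lowest cleared bit.)

431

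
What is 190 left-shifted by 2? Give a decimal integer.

190 = 0010111110
shift left by 2 → 1011111000 = 760
(equivalently, 190 × 2^2 = 190 × 4)

760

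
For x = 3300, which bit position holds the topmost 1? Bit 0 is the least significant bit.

3300 = 110011100100
The topmost 1 is at position 11 (since 2^11 = 2048 ≤ 3300 < 4096).

11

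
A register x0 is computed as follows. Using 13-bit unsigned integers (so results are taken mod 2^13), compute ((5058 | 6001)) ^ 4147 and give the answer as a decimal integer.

5058 = 1001111000010
6001 = 1011101110001
→ | → 1011111110011 = 6131
4147 = 1000000110011
→ ^ → 0011111000000 = 1984

1984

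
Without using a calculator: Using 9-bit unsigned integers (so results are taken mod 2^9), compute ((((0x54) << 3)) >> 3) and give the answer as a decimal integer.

20

0x54 = 001010100
→ << 3 (mod 2^9) → 010100000 = 160
→ >> 3 → 000010100 = 20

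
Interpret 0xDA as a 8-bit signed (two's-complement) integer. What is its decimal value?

-38

pattern = 11011010 (MSB is 1 ⇒ negative)
Invert: 00100101, add 1 → 00100110 = 38, so the value is -38.
(Equivalently: 218 - 2^8 = 218 - 256 = -38.)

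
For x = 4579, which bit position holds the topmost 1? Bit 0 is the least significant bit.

4579 = 1000111100011
The topmost 1 is at position 12 (since 2^12 = 4096 ≤ 4579 < 8192).

12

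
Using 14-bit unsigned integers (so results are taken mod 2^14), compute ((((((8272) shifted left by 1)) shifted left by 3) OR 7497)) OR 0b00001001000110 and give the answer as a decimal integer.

8015

8272 = 10000001010000
→ shifted left by 1 (mod 2^14) → 00000010100000 = 160
→ shifted left by 3 (mod 2^14) → 00010100000000 = 1280
7497 = 01110101001001
→ OR → 01110101001001 = 7497
0b00001001000110 = 00001001000110
→ OR → 01111101001111 = 8015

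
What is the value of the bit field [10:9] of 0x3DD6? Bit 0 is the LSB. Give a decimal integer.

2

v = 11110111010110
Shift right by 9: 11110
Mask low 2 bits: 10 = 2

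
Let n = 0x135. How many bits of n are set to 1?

0x135 = 100110101
Count the 1s: 1 + 1 + 1 + 1 + 1 = 5

5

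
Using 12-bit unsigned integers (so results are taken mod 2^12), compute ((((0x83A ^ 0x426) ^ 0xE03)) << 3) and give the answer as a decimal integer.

0x83A = 100000111010
0x426 = 010000100110
→ ^ → 110000011100 = 3100
0xE03 = 111000000011
→ ^ → 001000011111 = 543
→ << 3 (mod 2^12) → 000011111000 = 248

248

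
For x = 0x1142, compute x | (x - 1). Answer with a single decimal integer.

x = 1000101000010 = 4418
x - 1 = 1000101000001
OR    = 1000101000011 = 4419
(x | (x - 1) sets all bits below the lowest set bit.)

4419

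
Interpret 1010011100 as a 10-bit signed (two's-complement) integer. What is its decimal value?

pattern = 1010011100 (MSB is 1 ⇒ negative)
Invert: 0101100011, add 1 → 0101100100 = 356, so the value is -356.
(Equivalently: 668 - 2^10 = 668 - 1024 = -356.)

-356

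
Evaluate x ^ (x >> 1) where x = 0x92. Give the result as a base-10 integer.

x = 10010010 = 146
x>>1 = 01001001
XOR  = 11011011 = 219
(x ^ (x >> 1) gives the standard binary-reflected Gray code of x.)

219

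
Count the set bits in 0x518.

4

0x518 = 10100011000
Count the 1s: 1 + 1 + 1 + 1 = 4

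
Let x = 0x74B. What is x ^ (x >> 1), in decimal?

x = 11101001011 = 1867
x>>1 = 01110100101
XOR  = 10011101110 = 1262
(x ^ (x >> 1) gives the standard binary-reflected Gray code of x.)

1262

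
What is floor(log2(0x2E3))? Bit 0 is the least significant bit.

9

0x2E3 = 1011100011
The topmost 1 is at position 9 (since 2^9 = 512 ≤ 739 < 1024).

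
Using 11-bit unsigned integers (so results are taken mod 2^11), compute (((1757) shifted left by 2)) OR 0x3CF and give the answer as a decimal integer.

1757 = 11011011101
→ shifted left by 2 (mod 2^11) → 01101110100 = 884
0x3CF = 01111001111
→ OR → 01111111111 = 1023

1023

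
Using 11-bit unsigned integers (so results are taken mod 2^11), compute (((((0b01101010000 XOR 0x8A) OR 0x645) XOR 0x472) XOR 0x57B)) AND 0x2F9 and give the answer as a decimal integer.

720

0b01101010000 = 01101010000
0x8A = 00010001010
→ XOR → 01111011010 = 986
0x645 = 11001000101
→ OR → 11111011111 = 2015
0x472 = 10001110010
→ XOR → 01110101101 = 941
0x57B = 10101111011
→ XOR → 11011010110 = 1750
0x2F9 = 01011111001
→ AND → 01011010000 = 720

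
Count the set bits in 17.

2

17 = 10001
Count the 1s: 1 + 1 = 2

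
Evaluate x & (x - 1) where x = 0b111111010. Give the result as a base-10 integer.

504

x = 111111010 = 506
x - 1 = 111111001
AND   = 111111000 = 504
(x & (x - 1) clears the lowest set bit of x.)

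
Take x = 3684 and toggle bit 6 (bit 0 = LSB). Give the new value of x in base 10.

x = 0111001100100
bit 6 is currently 1; toggle it via x ^ (1 << 6) = x ^ 64
→ 0111000100100 = 3620

3620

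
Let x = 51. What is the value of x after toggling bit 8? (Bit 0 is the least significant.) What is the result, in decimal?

x = 0000110011
bit 8 is currently 0; toggle it via x ^ (1 << 8) = x ^ 256
→ 0100110011 = 307

307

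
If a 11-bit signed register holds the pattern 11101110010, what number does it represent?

pattern = 11101110010 (MSB is 1 ⇒ negative)
Invert: 00010001101, add 1 → 00010001110 = 142, so the value is -142.
(Equivalently: 1906 - 2^11 = 1906 - 2048 = -142.)

-142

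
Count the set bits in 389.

389 = 110000101
Count the 1s: 1 + 1 + 1 + 1 = 4

4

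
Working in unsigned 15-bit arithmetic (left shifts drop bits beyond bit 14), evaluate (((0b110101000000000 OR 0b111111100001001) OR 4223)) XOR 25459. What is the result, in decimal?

7180

0b110101000000000 = 110101000000000
0b111111100001001 = 111111100001001
→ OR → 111111100001001 = 32521
4223 = 001000001111111
→ OR → 111111101111111 = 32639
25459 = 110001101110011
→ XOR → 001110000001100 = 7180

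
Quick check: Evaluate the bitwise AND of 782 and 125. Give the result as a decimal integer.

782 = 1100001110
125 = 0001111101
AND → 0000001100 = 12

12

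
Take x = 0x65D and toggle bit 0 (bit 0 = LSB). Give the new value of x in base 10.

x = 011001011101
bit 0 is currently 1; toggle it via x ^ (1 << 0) = x ^ 1
→ 011001011100 = 1628

1628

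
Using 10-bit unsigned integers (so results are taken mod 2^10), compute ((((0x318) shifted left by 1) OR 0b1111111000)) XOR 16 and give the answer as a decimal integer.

1000

0x318 = 1100011000
→ shifted left by 1 (mod 2^10) → 1000110000 = 560
0b1111111000 = 1111111000
→ OR → 1111111000 = 1016
16 = 0000010000
→ XOR → 1111101000 = 1000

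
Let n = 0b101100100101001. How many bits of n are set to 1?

7

n = 101100100101001
Count the 1s: 1 + 1 + 1 + 1 + 1 + 1 + 1 = 7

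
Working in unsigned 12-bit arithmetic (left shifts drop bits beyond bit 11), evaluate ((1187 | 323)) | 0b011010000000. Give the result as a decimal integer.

1187 = 010010100011
323 = 000101000011
→ | → 010111100011 = 1507
0b011010000000 = 011010000000
→ | → 011111100011 = 2019

2019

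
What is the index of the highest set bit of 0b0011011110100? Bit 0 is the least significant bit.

10

0b0011011110100 = 11011110100
The topmost 1 is at position 10 (since 2^10 = 1024 ≤ 1780 < 2048).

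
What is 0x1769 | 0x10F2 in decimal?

6139

0x1769 = 1011101101001
0x10F2 = 1000011110010
 OR → 1011111111011 = 6139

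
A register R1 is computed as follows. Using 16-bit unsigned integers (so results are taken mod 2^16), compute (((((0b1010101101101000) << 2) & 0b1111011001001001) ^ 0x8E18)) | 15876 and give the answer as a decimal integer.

0b1010101101101000 = 1010101101101000
→ << 2 (mod 2^16) → 1010110110100000 = 44448
0b1111011001001001 = 1111011001001001
→ & → 1010010000000000 = 41984
0x8E18 = 1000111000011000
→ ^ → 0010101000011000 = 10776
15876 = 0011111000000100
→ | → 0011111000011100 = 15900

15900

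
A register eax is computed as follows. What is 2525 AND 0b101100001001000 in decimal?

2120

2525 = 000100111011101
b = 101100001001000
AND → 000100001001000 = 2120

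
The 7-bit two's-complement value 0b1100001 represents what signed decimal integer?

pattern = 1100001 (MSB is 1 ⇒ negative)
Invert: 0011110, add 1 → 0011111 = 31, so the value is -31.
(Equivalently: 97 - 2^7 = 97 - 128 = -31.)

-31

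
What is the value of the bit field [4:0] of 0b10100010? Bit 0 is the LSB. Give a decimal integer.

2

v = 10100010
Shift right by 0: 10100010
Mask low 5 bits: 00010 = 2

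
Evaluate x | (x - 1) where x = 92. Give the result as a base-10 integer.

95

x = 1011100 = 92
x - 1 = 1011011
OR    = 1011111 = 95
(x | (x - 1) sets all bits below the lowest set bit.)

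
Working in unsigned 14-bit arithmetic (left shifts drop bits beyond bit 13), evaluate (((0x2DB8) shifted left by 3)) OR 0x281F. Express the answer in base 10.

0x2DB8 = 10110110111000
→ shifted left by 3 (mod 2^14) → 10110111000000 = 11712
0x281F = 10100000011111
→ OR → 10110111011111 = 11743

11743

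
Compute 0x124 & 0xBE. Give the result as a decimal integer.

36

0x124 = 100100100
0xBE = 010111110
AND → 000100100 = 36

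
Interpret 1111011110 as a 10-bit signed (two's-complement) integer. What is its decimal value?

pattern = 1111011110 (MSB is 1 ⇒ negative)
Invert: 0000100001, add 1 → 0000100010 = 34, so the value is -34.
(Equivalently: 990 - 2^10 = 990 - 1024 = -34.)

-34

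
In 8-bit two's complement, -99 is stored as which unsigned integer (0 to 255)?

157

99 in 8 bits: 01100011
Invert: 10011100
Add 1:  10011101 = 157
(Check: 2^8 - 99 = 256 - 99 = 157.)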